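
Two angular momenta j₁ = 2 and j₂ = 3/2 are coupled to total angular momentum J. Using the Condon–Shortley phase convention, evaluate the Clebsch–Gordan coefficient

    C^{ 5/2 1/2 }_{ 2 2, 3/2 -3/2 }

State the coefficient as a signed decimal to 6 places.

triangle: 1!·3!·2!/7! = 12/5040
(j±m)!: 4!·0!·0!·3!·3!·2! = 1728
prefactor² = (2J+1)·Δ·N² = 864/35
  k=0: +1/(0!·1!·0!·0!·3!·2!) = 1/12
Σ = 1/12  ⇒  CG² = 864/35·1/12² = 6/35
CG = +√(6/35) = +0.414039

+√(6/35) ≈ +0.414039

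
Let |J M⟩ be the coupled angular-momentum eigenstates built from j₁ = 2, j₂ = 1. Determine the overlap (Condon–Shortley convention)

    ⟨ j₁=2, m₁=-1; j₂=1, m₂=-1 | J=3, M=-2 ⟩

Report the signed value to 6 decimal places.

+√(2/3) ≈ +0.816497

√[7·0!4!2!/7! · 1!3!0!2!1!5!] = √(96)
  +(−1)^0/∏(0,0,3,0,1,2)! = 1/12  (running 1/12)
⟨..|..⟩ = √(96)·(1/12) = +0.816497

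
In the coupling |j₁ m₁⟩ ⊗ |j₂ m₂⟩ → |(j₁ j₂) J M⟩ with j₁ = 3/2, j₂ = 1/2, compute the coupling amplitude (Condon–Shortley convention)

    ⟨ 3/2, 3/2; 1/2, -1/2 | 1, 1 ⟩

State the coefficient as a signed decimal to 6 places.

√[3·1!2!0!/4! · 3!0!0!1!2!0!] = √(3)
  +(−1)^0/∏(0,1,0,0,2,0)! = 1/2  (running 1/2)
⟨..|..⟩ = √(3)·(1/2) = +0.866025

+0.866025  (= +√(3/4))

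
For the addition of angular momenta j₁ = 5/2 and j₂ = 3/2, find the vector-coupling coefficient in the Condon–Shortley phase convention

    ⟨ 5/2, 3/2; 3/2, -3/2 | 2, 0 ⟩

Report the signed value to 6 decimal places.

+0.654654

√[5·2!3!1!/7! · 4!1!0!3!2!2!] = √(48/7)
  +(−1)^0/∏(0,2,1,0,2,1)! = 1/4  (running 1/4)
⟨..|..⟩ = √(48/7)·(1/4) = +0.654654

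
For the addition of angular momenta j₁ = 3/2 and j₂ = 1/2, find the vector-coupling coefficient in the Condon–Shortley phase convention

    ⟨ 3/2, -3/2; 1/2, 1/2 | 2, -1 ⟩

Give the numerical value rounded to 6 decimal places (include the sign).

triangle: 0!*3!*1!/5! = 6/120
(j±m)!: 0!*3!*1!*0!*1!*3! = 36
prefactor² = (2J+1)*Δ*N² = 9
  k=0: +1/(0!*0!*3!*1!*0!*0!) = 1/6
Σ = 1/6  ⇒  CG² = 9*1/6² = 1/4
CG = +√(1/4) = +0.500000

+√(1/4) = +0.500000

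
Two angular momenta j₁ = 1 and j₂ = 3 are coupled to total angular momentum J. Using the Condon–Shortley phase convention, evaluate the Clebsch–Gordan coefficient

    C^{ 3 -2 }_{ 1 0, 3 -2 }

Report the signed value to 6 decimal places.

triangle: 1!*1!*5!/8! = 120/40320
(j±m)!: 1!*1!*1!*5!*1!*5! = 14400
prefactor² = (2J+1)*Δ*N² = 300
  k=0: +1/(0!*1!*1!*1!*0!*4!) = 1/24
  k=1: −1/(1!*0!*0!*0!*1!*5!) = -1/120
Σ = 1/30  ⇒  CG² = 300*1/30² = 1/3
CG = +√(1/3) = +0.577350

+0.577350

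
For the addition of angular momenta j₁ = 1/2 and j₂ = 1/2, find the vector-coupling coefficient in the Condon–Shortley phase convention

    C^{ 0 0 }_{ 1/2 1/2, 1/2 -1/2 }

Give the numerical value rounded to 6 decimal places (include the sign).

√[1·1!0!0!/2! · 1!0!0!1!0!0!] = √(1/2)
  +(−1)^0/∏(0,1,0,0,0,0)! = 1  (running 1)
⟨..|..⟩ = √(1/2)·(1) = +0.707107

+0.707107  (= +√(1/2))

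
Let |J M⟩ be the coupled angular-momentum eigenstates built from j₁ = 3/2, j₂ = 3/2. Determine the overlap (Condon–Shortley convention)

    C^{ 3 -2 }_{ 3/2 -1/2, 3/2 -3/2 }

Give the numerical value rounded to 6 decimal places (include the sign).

+0.707107

√[7·0!3!3!/7! · 1!2!0!3!1!5!] = √(72)
  +(−1)^0/∏(0,0,2,0,1,3)! = 1/12  (running 1/12)
⟨..|..⟩ = √(72)·(1/12) = +0.707107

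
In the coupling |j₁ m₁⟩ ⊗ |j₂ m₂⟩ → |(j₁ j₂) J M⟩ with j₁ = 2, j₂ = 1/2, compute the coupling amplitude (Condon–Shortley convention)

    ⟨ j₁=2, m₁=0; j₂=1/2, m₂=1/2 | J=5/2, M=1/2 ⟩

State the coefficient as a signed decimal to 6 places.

+√(3/5) = +0.774597

j₁+j₂−J=0  J+j₁−j₂=4  J−j₁+j₂=1  j₁+j₂+J+1=6
(j₁±m₁, j₂±m₂, J±M) = (2,2,1,0,3,2)
P² = 48/5
sum k=0..0:
  [0] +1/4 = 1/4
S = 1/4
C² = P²·S² = 3/5 ; C = +0.774597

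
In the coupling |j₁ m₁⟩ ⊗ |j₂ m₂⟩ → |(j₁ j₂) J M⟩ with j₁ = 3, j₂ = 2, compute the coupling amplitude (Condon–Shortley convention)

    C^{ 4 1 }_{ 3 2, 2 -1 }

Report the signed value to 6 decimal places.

+√(7/20) ≈ +0.591608

triangle: 1!×5!×3!/10! = 720/3628800
(j±m)!: 5!×1!×1!×3!×5!×3! = 518400
prefactor² = (2J+1)×Δ×N² = 6480/7
  k=0: +1/(0!×1!×1!×1!×4!×2!) = 1/48
  k=1: −1/(1!×0!×0!×0!×5!×3!) = -1/720
Σ = 7/360  ⇒  CG² = 6480/7×7/360² = 7/20
CG = +√(7/20) = +0.591608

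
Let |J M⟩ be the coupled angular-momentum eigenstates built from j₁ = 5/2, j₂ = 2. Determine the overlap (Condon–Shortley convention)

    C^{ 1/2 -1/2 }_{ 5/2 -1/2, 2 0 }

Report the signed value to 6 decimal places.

+0.447214

√[2·4!1!0!/6! · 2!3!2!2!0!1!] = √(16/5)
  +(−1)^2/∏(2,2,1,0,0,0)! = 1/4  (running 1/4)
⟨..|..⟩ = √(16/5)·(1/4) = +0.447214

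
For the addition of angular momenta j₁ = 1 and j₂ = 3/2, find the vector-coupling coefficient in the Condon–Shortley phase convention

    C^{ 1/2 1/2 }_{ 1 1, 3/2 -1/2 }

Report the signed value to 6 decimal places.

√[2·2!0!1!/4! · 2!0!1!2!1!0!] = √(2/3)
  +(−1)^0/∏(0,2,0,1,0,0)! = 1/2  (running 1/2)
⟨..|..⟩ = √(2/3)·(1/2) = +0.408248

+0.408248  (= +√(1/6))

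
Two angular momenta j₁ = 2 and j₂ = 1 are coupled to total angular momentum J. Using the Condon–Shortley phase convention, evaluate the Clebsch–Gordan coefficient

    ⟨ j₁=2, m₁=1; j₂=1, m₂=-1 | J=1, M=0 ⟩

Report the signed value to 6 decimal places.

+√(3/10) ≈ +0.547723

√[3·2!2!0!/5! · 3!1!0!2!1!1!] = √(6/5)
  +(−1)^0/∏(0,2,1,0,1,0)! = 1/2  (running 1/2)
⟨..|..⟩ = √(6/5)·(1/2) = +0.547723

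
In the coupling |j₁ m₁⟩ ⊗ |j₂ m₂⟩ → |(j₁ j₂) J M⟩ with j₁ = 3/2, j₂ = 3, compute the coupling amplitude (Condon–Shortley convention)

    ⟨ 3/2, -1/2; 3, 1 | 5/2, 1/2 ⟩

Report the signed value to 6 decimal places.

−√(1/70) ≈ -0.119523

√[6·2!1!4!/8! · 1!2!4!2!3!2!] = √(288/35)
  +(−1)^1/∏(1,1,1,3,0,1)! = -1/6  (running -1/6)
  +(−1)^2/∏(2,0,0,2,1,2)! = 1/8  (running -1/24)
⟨..|..⟩ = √(288/35)·(-1/24) = -0.119523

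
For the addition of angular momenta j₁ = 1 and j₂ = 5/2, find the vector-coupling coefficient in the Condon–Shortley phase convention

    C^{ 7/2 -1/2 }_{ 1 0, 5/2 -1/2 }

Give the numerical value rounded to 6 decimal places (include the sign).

+√(4/7) ≈ +0.755929

√[8·0!2!5!/8! · 1!1!2!3!3!4!] = √(576/7)
  +(−1)^0/∏(0,0,1,2,1,3)! = 1/12  (running 1/12)
⟨..|..⟩ = √(576/7)·(1/12) = +0.755929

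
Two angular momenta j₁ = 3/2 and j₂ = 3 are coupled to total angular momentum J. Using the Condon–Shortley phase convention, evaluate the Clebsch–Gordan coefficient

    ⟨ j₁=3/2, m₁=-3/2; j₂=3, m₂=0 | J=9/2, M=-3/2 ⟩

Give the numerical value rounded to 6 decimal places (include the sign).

triangle: 0!×3!×6!/10! = 4320/3628800
(j±m)!: 0!×3!×3!×3!×3!×6! = 933120
prefactor² = (2J+1)×Δ×N² = 77760/7
  k=0: +1/(0!×0!×3!×3!×0!×3!) = 1/216
Σ = 1/216  ⇒  CG² = 77760/7×1/216² = 5/21
CG = +√(5/21) = +0.487950

+0.487950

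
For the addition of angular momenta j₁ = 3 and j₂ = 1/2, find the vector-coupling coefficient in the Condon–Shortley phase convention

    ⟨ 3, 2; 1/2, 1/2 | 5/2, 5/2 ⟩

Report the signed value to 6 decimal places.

-0.377964  (= −√(1/7))

√[6·1!5!0!/7! · 5!1!1!0!5!0!] = √(14400/7)
  +(−1)^1/∏(1,0,0,0,5,0)! = -1/120  (running -1/120)
⟨..|..⟩ = √(14400/7)·(-1/120) = -0.377964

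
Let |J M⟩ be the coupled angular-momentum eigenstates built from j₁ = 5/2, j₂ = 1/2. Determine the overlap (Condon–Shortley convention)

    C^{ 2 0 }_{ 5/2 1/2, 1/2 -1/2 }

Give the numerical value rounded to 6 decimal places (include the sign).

+0.707107

√[5·1!4!0!/6! · 3!2!0!1!2!2!] = √(8)
  +(−1)^0/∏(0,1,2,0,2,0)! = 1/4  (running 1/4)
⟨..|..⟩ = √(8)·(1/4) = +0.707107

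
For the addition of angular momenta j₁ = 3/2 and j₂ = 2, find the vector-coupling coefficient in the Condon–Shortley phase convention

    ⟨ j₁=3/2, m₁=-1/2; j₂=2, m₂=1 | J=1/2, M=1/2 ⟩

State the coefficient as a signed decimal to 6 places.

+0.547723

√[2·3!0!1!/5! · 1!2!3!1!1!0!] = √(6/5)
  +(−1)^2/∏(2,1,0,1,0,0)! = 1/2  (running 1/2)
⟨..|..⟩ = √(6/5)·(1/2) = +0.547723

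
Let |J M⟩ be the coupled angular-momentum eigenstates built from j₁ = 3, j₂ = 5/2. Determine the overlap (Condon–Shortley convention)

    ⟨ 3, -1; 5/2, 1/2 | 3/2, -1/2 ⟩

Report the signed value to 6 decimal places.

j₁+j₂−J=4  J+j₁−j₂=2  J−j₁+j₂=1  j₁+j₂+J+1=8
(j₁±m₁, j₂±m₂, J±M) = (2,4,3,2,1,2)
P² = 192/35
sum k=2..3:
  [2] +1/8 = 1/8
  [3] −1/6 = -1/6
S = -1/24
C² = P²·S² = 1/105 ; C = -0.097590

−√(1/105) ≈ -0.097590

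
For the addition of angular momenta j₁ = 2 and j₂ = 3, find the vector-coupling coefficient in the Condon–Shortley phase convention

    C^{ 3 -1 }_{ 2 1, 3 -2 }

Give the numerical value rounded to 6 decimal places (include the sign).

√[7·2!2!4!/9! · 3!1!1!5!2!4!] = √(64)
  +(−1)^0/∏(0,2,1,1,1,3)! = 1/12  (running 1/12)
  +(−1)^1/∏(1,1,0,0,2,4)! = -1/48  (running 1/16)
⟨..|..⟩ = √(64)·(1/16) = +0.500000

+0.500000  (= +√(1/4))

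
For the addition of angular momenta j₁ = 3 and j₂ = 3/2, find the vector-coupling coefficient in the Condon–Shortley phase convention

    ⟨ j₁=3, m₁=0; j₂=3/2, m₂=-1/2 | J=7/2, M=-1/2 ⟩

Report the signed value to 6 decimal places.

j₁+j₂−J=1  J+j₁−j₂=5  J−j₁+j₂=2  j₁+j₂+J+1=9
(j₁±m₁, j₂±m₂, J±M) = (3,3,1,2,3,4)
P² = 384/7
sum k=0..1:
  [0] +1/12 = 1/12
  [1] −1/24 = -1/24
S = 1/24
C² = P²·S² = 2/21 ; C = +0.308607

+0.308607  (= +√(2/21))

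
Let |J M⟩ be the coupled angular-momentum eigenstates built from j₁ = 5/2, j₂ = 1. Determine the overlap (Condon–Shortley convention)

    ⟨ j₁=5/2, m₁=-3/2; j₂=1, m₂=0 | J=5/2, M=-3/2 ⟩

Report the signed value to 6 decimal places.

j₁+j₂−J=1  J+j₁−j₂=4  J−j₁+j₂=1  j₁+j₂+J+1=7
(j₁±m₁, j₂±m₂, J±M) = (1,4,1,1,1,4)
P² = 576/35
sum k=0..1:
  [0] +1/24 = 1/24
  [1] −1/6 = -1/6
S = -1/8
C² = P²·S² = 9/35 ; C = -0.507093

−√(9/35) ≈ -0.507093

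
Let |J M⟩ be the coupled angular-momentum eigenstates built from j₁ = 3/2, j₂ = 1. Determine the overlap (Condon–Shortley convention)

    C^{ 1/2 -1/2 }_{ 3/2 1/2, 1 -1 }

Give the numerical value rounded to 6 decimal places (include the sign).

√[2·2!1!0!/4! · 2!1!0!2!0!1!] = √(2/3)
  +(−1)^0/∏(0,2,1,0,0,0)! = 1/2  (running 1/2)
⟨..|..⟩ = √(2/3)·(1/2) = +0.408248

+√(1/6) = +0.408248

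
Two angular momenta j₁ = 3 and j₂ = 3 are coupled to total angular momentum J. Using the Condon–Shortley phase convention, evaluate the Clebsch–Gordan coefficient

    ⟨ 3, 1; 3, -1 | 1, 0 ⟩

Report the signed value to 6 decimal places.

triangle: 5!*1!*1!/8! = 120/40320
(j±m)!: 4!*2!*2!*4!*1!*1! = 2304
prefactor² = (2J+1)*Δ*N² = 144/7
  k=1: −1/(1!*4!*1!*1!*0!*0!) = -1/24
  k=2: +1/(2!*3!*0!*0!*1!*1!) = 1/12
Σ = 1/24  ⇒  CG² = 144/7*1/24² = 1/28
CG = +√(1/28) = +0.188982

+0.188982  (= +√(1/28))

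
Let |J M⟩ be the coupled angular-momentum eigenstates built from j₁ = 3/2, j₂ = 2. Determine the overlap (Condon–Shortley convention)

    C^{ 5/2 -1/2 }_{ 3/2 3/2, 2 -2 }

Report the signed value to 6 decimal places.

√[6·1!2!3!/7! · 3!0!0!4!2!3!] = √(864/35)
  +(−1)^0/∏(0,1,0,0,2,3)! = 1/12  (running 1/12)
⟨..|..⟩ = √(864/35)·(1/12) = +0.414039

+√(6/35) ≈ +0.414039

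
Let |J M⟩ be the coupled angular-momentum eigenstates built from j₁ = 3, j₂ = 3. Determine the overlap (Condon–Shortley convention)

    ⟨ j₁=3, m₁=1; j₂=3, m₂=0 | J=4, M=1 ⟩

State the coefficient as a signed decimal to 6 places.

j₁+j₂−J=2  J+j₁−j₂=4  J−j₁+j₂=4  j₁+j₂+J+1=11
(j₁±m₁, j₂±m₂, J±M) = (4,2,3,3,5,3)
P² = 124416/385
sum k=0..2:
  [0] +1/48 = 1/48
  [1] −1/24 = -1/24
  [2] +1/288 = 1/288
S = -5/288
C² = P²·S² = 15/154 ; C = -0.312094

−√(15/154) ≈ -0.312094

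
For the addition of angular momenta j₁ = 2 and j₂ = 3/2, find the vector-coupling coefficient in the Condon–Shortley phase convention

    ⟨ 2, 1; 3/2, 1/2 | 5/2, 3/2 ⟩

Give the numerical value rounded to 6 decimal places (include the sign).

j₁+j₂−J=1  J+j₁−j₂=3  J−j₁+j₂=2  j₁+j₂+J+1=7
(j₁±m₁, j₂±m₂, J±M) = (3,1,2,1,4,1)
P² = 144/35
sum k=0..1:
  [0] +1/4 = 1/4
  [1] −1/6 = -1/6
S = 1/12
C² = P²·S² = 1/35 ; C = +0.169031

+0.169031  (= +√(1/35))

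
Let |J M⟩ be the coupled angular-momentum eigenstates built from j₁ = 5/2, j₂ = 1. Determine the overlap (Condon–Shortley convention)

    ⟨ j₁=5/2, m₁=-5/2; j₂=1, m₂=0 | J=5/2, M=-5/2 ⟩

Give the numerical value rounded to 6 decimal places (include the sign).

−√(5/7) ≈ -0.845154

√[6·1!4!1!/7! · 0!5!1!1!0!5!] = √(2880/7)
  +(−1)^1/∏(1,0,4,0,0,1)! = -1/24  (running -1/24)
⟨..|..⟩ = √(2880/7)·(-1/24) = -0.845154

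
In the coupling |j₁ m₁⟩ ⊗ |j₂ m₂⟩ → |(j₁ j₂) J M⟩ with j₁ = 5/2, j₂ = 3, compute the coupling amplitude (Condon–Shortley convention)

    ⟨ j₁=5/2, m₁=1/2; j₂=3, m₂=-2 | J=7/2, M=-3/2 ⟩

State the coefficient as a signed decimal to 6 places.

+0.308607  (= +√(2/21))

√[8·2!3!4!/10! · 3!2!1!5!2!5!] = √(1536/7)
  +(−1)^0/∏(0,2,2,1,1,3)! = 1/24  (running 1/24)
  +(−1)^1/∏(1,1,1,0,2,4)! = -1/48  (running 1/48)
⟨..|..⟩ = √(1536/7)·(1/48) = +0.308607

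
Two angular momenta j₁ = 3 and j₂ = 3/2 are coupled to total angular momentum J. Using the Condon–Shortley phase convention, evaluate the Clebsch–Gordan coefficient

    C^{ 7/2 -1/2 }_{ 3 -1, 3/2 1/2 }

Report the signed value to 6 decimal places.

triangle: 1!×5!×2!/9! = 240/362880
(j±m)!: 2!×4!×2!×1!×3!×4! = 13824
prefactor² = (2J+1)×Δ×N² = 512/7
  k=0: +1/(0!×1!×4!×2!×1!×0!) = 1/48
  k=1: −1/(1!×0!×3!×1!×2!×1!) = -1/12
Σ = -1/16  ⇒  CG² = 512/7×(-1/16)² = 2/7
CG = −√(2/7) = -0.534522

-0.534522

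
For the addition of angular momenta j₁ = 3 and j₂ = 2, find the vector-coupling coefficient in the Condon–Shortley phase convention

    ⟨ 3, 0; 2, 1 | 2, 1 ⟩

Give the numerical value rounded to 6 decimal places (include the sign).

triangle: 3!*3!*1!/8! = 36/40320
(j±m)!: 3!*3!*3!*1!*3!*1! = 1296
prefactor² = (2J+1)*Δ*N² = 81/14
  k=2: +1/(2!*1!*1!*1!*2!*0!) = 1/4
  k=3: −1/(3!*0!*0!*0!*3!*1!) = -1/36
Σ = 2/9  ⇒  CG² = 81/14*2/9² = 2/7
CG = +√(2/7) = +0.534522

+0.534522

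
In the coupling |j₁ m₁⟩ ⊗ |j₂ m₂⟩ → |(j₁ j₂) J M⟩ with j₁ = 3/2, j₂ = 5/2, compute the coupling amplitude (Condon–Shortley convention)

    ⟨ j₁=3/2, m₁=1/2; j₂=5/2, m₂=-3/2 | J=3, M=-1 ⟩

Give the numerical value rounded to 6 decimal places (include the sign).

j₁+j₂−J=1  J+j₁−j₂=2  J−j₁+j₂=4  j₁+j₂+J+1=8
(j₁±m₁, j₂±m₂, J±M) = (2,1,1,4,2,4)
P² = 96/5
sum k=0..1:
  [0] +1/6 = 1/6
  [1] −1/48 = -1/48
S = 7/48
C² = P²·S² = 49/120 ; C = +0.639010

+√(49/120) ≈ +0.639010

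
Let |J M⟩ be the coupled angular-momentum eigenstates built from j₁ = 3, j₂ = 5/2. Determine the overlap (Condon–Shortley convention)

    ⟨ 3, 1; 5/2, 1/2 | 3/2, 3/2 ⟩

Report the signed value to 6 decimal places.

+√(9/35) ≈ +0.507093

√[4·4!2!1!/8! · 4!2!3!2!3!0!] = √(576/35)
  +(−1)^2/∏(2,2,0,1,2,0)! = 1/8  (running 1/8)
⟨..|..⟩ = √(576/35)·(1/8) = +0.507093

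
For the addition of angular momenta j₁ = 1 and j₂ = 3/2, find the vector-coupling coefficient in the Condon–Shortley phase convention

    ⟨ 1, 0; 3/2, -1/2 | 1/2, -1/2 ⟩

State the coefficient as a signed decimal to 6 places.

j₁+j₂−J=2  J+j₁−j₂=0  J−j₁+j₂=1  j₁+j₂+J+1=4
(j₁±m₁, j₂±m₂, J±M) = (1,1,1,2,0,1)
P² = 1/3
sum k=1..1:
  [1] −1/1 = -1
S = -1
C² = P²·S² = 1/3 ; C = -0.577350

-0.577350  (= −√(1/3))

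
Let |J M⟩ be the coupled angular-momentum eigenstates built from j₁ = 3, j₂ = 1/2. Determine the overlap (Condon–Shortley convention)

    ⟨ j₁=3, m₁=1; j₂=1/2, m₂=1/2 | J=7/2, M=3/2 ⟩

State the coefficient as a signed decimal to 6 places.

triangle: 0!×6!×1!/8! = 720/40320
(j±m)!: 4!×2!×1!×0!×5!×2! = 11520
prefactor² = (2J+1)×Δ×N² = 11520/7
  k=0: +1/(0!×0!×2!×1!×4!×0!) = 1/48
Σ = 1/48  ⇒  CG² = 11520/7×1/48² = 5/7
CG = +√(5/7) = +0.845154

+√(5/7) = +0.845154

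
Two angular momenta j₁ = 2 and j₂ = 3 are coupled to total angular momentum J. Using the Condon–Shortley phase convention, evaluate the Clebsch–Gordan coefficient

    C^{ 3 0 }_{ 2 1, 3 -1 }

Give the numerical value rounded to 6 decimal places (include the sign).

+0.182574

triangle: 2!*2!*4!/9! = 96/362880
(j±m)!: 3!*1!*2!*4!*3!*3! = 10368
prefactor² = (2J+1)*Δ*N² = 96/5
  k=0: +1/(0!*2!*1!*2!*1!*2!) = 1/8
  k=1: −1/(1!*1!*0!*1!*2!*3!) = -1/12
Σ = 1/24  ⇒  CG² = 96/5*1/24² = 1/30
CG = +√(1/30) = +0.182574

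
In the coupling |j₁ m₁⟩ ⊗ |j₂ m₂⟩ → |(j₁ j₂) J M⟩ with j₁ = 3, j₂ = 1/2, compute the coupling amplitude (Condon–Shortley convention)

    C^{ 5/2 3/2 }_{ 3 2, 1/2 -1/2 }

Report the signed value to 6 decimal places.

j₁+j₂−J=1  J+j₁−j₂=5  J−j₁+j₂=0  j₁+j₂+J+1=7
(j₁±m₁, j₂±m₂, J±M) = (5,1,0,1,4,1)
P² = 2880/7
sum k=0..0:
  [0] +1/24 = 1/24
S = 1/24
C² = P²·S² = 5/7 ; C = +0.845154

+√(5/7) = +0.845154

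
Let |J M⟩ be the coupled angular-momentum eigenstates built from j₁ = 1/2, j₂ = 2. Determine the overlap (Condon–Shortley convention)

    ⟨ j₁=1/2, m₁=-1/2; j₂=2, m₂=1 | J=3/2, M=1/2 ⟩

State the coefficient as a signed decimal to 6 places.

√[4·1!0!3!/5! · 0!1!3!1!2!1!] = √(12/5)
  +(−1)^1/∏(1,0,0,2,0,1)! = -1/2  (running -1/2)
⟨..|..⟩ = √(12/5)·(-1/2) = -0.774597

−√(3/5) ≈ -0.774597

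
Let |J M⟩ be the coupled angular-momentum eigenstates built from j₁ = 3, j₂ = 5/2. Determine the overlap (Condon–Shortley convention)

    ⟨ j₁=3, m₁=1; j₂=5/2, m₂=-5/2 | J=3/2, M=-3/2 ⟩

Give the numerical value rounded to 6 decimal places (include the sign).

√[4·4!2!1!/8! · 4!2!0!5!0!3!] = √(1152/7)
  +(−1)^0/∏(0,4,2,0,0,1)! = 1/48  (running 1/48)
⟨..|..⟩ = √(1152/7)·(1/48) = +0.267261

+√(1/14) ≈ +0.267261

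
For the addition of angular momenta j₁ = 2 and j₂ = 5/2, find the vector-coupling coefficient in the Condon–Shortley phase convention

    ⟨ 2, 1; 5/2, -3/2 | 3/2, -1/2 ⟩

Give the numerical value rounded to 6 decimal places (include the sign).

−√(2/105) ≈ -0.138013

j₁+j₂−J=3  J+j₁−j₂=1  J−j₁+j₂=2  j₁+j₂+J+1=7
(j₁±m₁, j₂±m₂, J±M) = (3,1,1,4,1,2)
P² = 96/35
sum k=0..1:
  [0] +1/6 = 1/6
  [1] −1/4 = -1/4
S = -1/12
C² = P²·S² = 2/105 ; C = -0.138013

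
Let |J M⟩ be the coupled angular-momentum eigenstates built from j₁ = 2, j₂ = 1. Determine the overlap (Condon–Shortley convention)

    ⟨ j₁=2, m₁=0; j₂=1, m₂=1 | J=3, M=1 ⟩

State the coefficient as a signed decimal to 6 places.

√[7·0!4!2!/7! · 2!2!2!0!4!2!] = √(128/5)
  +(−1)^0/∏(0,0,2,2,2,0)! = 1/8  (running 1/8)
⟨..|..⟩ = √(128/5)·(1/8) = +0.632456

+0.632456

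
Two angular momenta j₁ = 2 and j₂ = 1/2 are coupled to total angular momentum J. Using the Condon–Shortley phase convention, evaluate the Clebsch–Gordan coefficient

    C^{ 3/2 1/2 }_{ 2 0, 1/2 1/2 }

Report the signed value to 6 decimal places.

j₁+j₂−J=1  J+j₁−j₂=3  J−j₁+j₂=0  j₁+j₂+J+1=5
(j₁±m₁, j₂±m₂, J±M) = (2,2,1,0,2,1)
P² = 8/5
sum k=1..1:
  [1] −1/2 = -1/2
S = -1/2
C² = P²·S² = 2/5 ; C = -0.632456

-0.632456  (= −√(2/5))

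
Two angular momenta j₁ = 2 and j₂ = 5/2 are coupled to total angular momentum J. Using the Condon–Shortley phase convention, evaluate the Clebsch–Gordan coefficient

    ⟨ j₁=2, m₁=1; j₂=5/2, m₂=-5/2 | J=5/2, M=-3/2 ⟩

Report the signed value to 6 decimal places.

triangle: 2!×2!×3!/8! = 24/40320
(j±m)!: 3!×1!×0!×5!×1!×4! = 17280
prefactor² = (2J+1)×Δ×N² = 432/7
  k=0: +1/(0!×2!×1!×0!×1!×3!) = 1/12
Σ = 1/12  ⇒  CG² = 432/7×1/12² = 3/7
CG = +√(3/7) = +0.654654

+0.654654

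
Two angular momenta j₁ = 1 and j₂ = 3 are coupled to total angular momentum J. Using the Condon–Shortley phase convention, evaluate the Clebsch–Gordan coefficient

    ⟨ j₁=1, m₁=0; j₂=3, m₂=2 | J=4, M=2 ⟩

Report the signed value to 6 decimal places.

triangle: 0!×2!×6!/9! = 1440/362880
(j±m)!: 1!×1!×5!×1!×6!×2! = 172800
prefactor² = (2J+1)×Δ×N² = 43200/7
  k=0: +1/(0!×0!×1!×5!×1!×1!) = 1/120
Σ = 1/120  ⇒  CG² = 43200/7×1/120² = 3/7
CG = +√(3/7) = +0.654654

+0.654654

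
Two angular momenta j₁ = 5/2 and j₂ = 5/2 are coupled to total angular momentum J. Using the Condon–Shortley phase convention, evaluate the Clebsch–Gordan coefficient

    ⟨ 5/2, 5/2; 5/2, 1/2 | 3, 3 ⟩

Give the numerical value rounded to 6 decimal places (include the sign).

√[7·2!3!3!/9! · 5!0!3!2!6!0!] = √(1440)
  +(−1)^0/∏(0,2,0,3,3,0)! = 1/72  (running 1/72)
⟨..|..⟩ = √(1440)·(1/72) = +0.527046

+0.527046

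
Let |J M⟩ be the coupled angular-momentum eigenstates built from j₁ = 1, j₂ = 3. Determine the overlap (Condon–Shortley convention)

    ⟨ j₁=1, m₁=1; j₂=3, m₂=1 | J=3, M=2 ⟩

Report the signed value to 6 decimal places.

+0.645497  (= +√(5/12))

triangle: 1!×1!×5!/8! = 120/40320
(j±m)!: 2!×0!×4!×2!×5!×1! = 11520
prefactor² = (2J+1)×Δ×N² = 240
  k=0: +1/(0!×1!×0!×4!×1!×1!) = 1/24
Σ = 1/24  ⇒  CG² = 240×1/24² = 5/12
CG = +√(5/12) = +0.645497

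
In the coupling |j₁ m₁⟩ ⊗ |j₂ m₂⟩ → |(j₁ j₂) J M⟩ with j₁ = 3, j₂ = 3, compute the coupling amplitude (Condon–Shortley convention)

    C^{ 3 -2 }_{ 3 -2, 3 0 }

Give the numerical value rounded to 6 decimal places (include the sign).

+√(1/6) ≈ +0.408248

√[7·3!3!3!/10! · 1!5!3!3!1!5!] = √(216)
  +(−1)^2/∏(2,1,3,1,0,2)! = 1/24  (running 1/24)
  +(−1)^3/∏(3,0,2,0,1,3)! = -1/72  (running 1/36)
⟨..|..⟩ = √(216)·(1/36) = +0.408248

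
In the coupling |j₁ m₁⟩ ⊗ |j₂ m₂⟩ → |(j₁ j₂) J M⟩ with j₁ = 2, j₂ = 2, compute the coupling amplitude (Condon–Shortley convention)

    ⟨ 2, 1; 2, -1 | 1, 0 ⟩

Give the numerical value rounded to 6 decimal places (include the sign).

√[3·3!1!1!/6! · 3!1!1!3!1!1!] = √(9/10)
  +(−1)^0/∏(0,3,1,1,0,0)! = 1/6  (running 1/6)
  +(−1)^1/∏(1,2,0,0,1,1)! = -1/2  (running -1/3)
⟨..|..⟩ = √(9/10)·(-1/3) = -0.316228

−√(1/10) ≈ -0.316228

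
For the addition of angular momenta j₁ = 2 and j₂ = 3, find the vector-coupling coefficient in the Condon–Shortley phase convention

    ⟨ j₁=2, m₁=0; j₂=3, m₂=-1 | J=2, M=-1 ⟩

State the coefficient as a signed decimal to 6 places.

−√(1/7) = -0.377964

triangle: 3!×1!×3!/8! = 36/40320
(j±m)!: 2!×2!×2!×4!×1!×3! = 1152
prefactor² = (2J+1)×Δ×N² = 36/7
  k=1: −1/(1!×2!×1!×1!×0!×2!) = -1/4
  k=2: +1/(2!×1!×0!×0!×1!×3!) = 1/12
Σ = -1/6  ⇒  CG² = 36/7×(-1/6)² = 1/7
CG = −√(1/7) = -0.377964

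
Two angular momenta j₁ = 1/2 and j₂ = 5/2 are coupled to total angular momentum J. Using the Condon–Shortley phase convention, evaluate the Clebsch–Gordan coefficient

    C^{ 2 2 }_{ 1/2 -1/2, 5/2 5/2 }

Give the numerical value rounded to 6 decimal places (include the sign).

triangle: 1!×0!×4!/6! = 24/720
(j±m)!: 0!×1!×5!×0!×4!×0! = 2880
prefactor² = (2J+1)×Δ×N² = 480
  k=1: −1/(1!×0!×0!×4!×0!×0!) = -1/24
Σ = -1/24  ⇒  CG² = 480×(-1/24)² = 5/6
CG = −√(5/6) = -0.912871

−√(5/6) = -0.912871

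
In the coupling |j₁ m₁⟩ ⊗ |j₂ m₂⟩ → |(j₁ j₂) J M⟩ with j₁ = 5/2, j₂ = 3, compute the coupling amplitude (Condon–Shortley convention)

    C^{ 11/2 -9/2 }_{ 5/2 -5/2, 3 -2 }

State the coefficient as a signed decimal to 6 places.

+0.738549

j₁+j₂−J=0  J+j₁−j₂=5  J−j₁+j₂=6  j₁+j₂+J+1=12
(j₁±m₁, j₂±m₂, J±M) = (0,5,1,5,1,10)
P² = 1244160000/11
sum k=0..0:
  [0] +1/14400 = 1/14400
S = 1/14400
C² = P²·S² = 6/11 ; C = +0.738549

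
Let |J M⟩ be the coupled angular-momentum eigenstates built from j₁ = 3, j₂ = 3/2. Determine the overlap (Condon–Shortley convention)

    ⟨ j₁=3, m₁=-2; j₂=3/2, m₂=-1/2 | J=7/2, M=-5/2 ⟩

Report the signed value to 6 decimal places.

j₁+j₂−J=1  J+j₁−j₂=5  J−j₁+j₂=2  j₁+j₂+J+1=9
(j₁±m₁, j₂±m₂, J±M) = (1,5,1,2,1,6)
P² = 6400/7
sum k=0..1:
  [0] +1/120 = 1/120
  [1] −1/48 = -1/48
S = -1/80
C² = P²·S² = 1/7 ; C = -0.377964

−√(1/7) = -0.377964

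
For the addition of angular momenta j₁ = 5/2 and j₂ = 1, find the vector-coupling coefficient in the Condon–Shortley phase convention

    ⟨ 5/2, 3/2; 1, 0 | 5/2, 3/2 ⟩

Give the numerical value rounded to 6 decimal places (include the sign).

+√(9/35) = +0.507093

triangle: 1!·4!·1!/7! = 24/5040
(j±m)!: 4!·1!·1!·1!·4!·1! = 576
prefactor² = (2J+1)·Δ·N² = 576/35
  k=0: +1/(0!·1!·1!·1!·3!·0!) = 1/6
  k=1: −1/(1!·0!·0!·0!·4!·1!) = -1/24
Σ = 1/8  ⇒  CG² = 576/35·1/8² = 9/35
CG = +√(9/35) = +0.507093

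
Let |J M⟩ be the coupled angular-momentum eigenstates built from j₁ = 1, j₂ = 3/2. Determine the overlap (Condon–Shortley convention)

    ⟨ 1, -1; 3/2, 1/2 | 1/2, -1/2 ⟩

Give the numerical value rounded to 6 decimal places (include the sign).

+0.408248

triangle: 2!*0!*1!/4! = 2/24
(j±m)!: 0!*2!*2!*1!*0!*1! = 4
prefactor² = (2J+1)*Δ*N² = 2/3
  k=2: +1/(2!*0!*0!*0!*0!*1!) = 1/2
Σ = 1/2  ⇒  CG² = 2/3*1/2² = 1/6
CG = +√(1/6) = +0.408248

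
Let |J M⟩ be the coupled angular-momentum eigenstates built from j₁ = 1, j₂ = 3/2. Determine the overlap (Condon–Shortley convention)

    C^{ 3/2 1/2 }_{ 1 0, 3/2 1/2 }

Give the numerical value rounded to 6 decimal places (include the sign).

-0.258199

√[4·1!1!2!/5! · 1!1!2!1!2!1!] = √(4/15)
  +(−1)^0/∏(0,1,1,2,0,0)! = 1/2  (running 1/2)
  +(−1)^1/∏(1,0,0,1,1,1)! = -1  (running -1/2)
⟨..|..⟩ = √(4/15)·(-1/2) = -0.258199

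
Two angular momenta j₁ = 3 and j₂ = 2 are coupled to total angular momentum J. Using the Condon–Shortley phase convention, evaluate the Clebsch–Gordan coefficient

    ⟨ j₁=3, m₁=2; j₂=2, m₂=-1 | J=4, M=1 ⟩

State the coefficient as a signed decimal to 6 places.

j₁+j₂−J=1  J+j₁−j₂=5  J−j₁+j₂=3  j₁+j₂+J+1=10
(j₁±m₁, j₂±m₂, J±M) = (5,1,1,3,5,3)
P² = 6480/7
sum k=0..1:
  [0] +1/48 = 1/48
  [1] −1/720 = -1/720
S = 7/360
C² = P²·S² = 7/20 ; C = +0.591608

+√(7/20) = +0.591608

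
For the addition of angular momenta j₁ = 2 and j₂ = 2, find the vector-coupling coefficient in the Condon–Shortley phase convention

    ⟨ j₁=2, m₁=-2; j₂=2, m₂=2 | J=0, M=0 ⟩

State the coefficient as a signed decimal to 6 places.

√[1·4!0!0!/5! · 0!4!4!0!0!0!] = √(576/5)
  +(−1)^4/∏(4,0,0,0,0,0)! = 1/24  (running 1/24)
⟨..|..⟩ = √(576/5)·(1/24) = +0.447214

+0.447214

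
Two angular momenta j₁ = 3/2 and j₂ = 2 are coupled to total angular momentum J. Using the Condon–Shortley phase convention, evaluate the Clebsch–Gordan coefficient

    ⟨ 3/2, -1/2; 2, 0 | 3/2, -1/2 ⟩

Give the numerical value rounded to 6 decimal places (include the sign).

j₁+j₂−J=2  J+j₁−j₂=1  J−j₁+j₂=2  j₁+j₂+J+1=6
(j₁±m₁, j₂±m₂, J±M) = (1,2,2,2,1,2)
P² = 16/45
sum k=1..2:
  [1] −1/1 = -1
  [2] +1/4 = 1/4
S = -3/4
C² = P²·S² = 1/5 ; C = -0.447214

-0.447214  (= −√(1/5))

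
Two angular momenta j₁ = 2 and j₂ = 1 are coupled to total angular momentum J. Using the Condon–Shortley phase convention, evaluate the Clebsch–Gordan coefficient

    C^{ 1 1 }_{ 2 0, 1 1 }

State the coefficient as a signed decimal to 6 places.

+√(1/10) = +0.316228

√[3·2!2!0!/5! · 2!2!2!0!2!0!] = √(8/5)
  +(−1)^2/∏(2,0,0,0,2,0)! = 1/4  (running 1/4)
⟨..|..⟩ = √(8/5)·(1/4) = +0.316228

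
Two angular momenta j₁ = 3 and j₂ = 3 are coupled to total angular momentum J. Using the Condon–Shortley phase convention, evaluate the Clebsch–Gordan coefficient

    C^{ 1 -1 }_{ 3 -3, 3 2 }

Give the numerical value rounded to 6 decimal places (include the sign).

−√(3/28) ≈ -0.327327

√[3·5!1!1!/8! · 0!6!5!1!0!2!] = √(10800/7)
  +(−1)^5/∏(5,0,1,0,0,1)! = -1/120  (running -1/120)
⟨..|..⟩ = √(10800/7)·(-1/120) = -0.327327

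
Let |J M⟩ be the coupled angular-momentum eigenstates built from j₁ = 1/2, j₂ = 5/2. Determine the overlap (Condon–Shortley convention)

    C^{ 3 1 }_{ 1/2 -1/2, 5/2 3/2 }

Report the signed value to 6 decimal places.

√[7·0!1!5!/7! · 0!1!4!1!4!2!] = √(192)
  +(−1)^0/∏(0,0,1,4,0,1)! = 1/24  (running 1/24)
⟨..|..⟩ = √(192)·(1/24) = +0.577350

+0.577350  (= +√(1/3))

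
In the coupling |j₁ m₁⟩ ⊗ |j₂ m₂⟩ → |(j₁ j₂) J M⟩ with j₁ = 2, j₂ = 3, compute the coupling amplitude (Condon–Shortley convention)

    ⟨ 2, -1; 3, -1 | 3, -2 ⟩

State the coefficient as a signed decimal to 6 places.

triangle: 2!×2!×4!/9! = 96/362880
(j±m)!: 1!×3!×2!×4!×1!×5! = 34560
prefactor² = (2J+1)×Δ×N² = 64
  k=1: −1/(1!×1!×2!×1!×0!×3!) = -1/12
  k=2: +1/(2!×0!×1!×0!×1!×4!) = 1/48
Σ = -1/16  ⇒  CG² = 64×(-1/16)² = 1/4
CG = −√(1/4) = -0.500000

-0.500000  (= −√(1/4))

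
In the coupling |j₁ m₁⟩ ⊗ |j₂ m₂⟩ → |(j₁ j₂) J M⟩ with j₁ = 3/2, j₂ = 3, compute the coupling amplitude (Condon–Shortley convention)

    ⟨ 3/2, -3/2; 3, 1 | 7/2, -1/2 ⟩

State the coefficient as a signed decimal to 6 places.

−√(8/21) = -0.617213

√[8·1!2!5!/9! · 0!3!4!2!3!4!] = √(1536/7)
  +(−1)^1/∏(1,0,2,3,0,2)! = -1/24  (running -1/24)
⟨..|..⟩ = √(1536/7)·(-1/24) = -0.617213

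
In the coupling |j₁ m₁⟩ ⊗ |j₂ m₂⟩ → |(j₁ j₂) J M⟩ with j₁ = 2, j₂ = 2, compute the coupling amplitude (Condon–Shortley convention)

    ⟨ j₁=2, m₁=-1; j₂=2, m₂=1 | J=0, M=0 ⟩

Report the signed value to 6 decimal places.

√[1·4!0!0!/5! · 1!3!3!1!0!0!] = √(36/5)
  +(−1)^3/∏(3,1,0,0,0,0)! = -1/6  (running -1/6)
⟨..|..⟩ = √(36/5)·(-1/6) = -0.447214

−√(1/5) = -0.447214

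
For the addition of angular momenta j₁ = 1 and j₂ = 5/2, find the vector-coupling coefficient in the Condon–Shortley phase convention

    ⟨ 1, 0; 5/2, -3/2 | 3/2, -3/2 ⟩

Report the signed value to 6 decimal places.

√[4·2!0!3!/6! · 1!1!1!4!0!3!] = √(48/5)
  +(−1)^1/∏(1,1,0,0,0,3)! = -1/6  (running -1/6)
⟨..|..⟩ = √(48/5)·(-1/6) = -0.516398

-0.516398  (= −√(4/15))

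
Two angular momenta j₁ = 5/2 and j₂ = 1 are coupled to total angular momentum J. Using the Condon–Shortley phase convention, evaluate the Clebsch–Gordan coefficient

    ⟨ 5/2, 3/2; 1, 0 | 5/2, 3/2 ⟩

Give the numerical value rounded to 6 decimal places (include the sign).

+√(9/35) ≈ +0.507093

triangle: 1!·4!·1!/7! = 24/5040
(j±m)!: 4!·1!·1!·1!·4!·1! = 576
prefactor² = (2J+1)·Δ·N² = 576/35
  k=0: +1/(0!·1!·1!·1!·3!·0!) = 1/6
  k=1: −1/(1!·0!·0!·0!·4!·1!) = -1/24
Σ = 1/8  ⇒  CG² = 576/35·1/8² = 9/35
CG = +√(9/35) = +0.507093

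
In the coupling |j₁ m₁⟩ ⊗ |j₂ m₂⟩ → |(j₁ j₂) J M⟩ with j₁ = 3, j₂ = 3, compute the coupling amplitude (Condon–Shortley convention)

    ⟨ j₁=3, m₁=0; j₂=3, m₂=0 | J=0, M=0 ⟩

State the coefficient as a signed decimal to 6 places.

j₁+j₂−J=6  J+j₁−j₂=0  J−j₁+j₂=0  j₁+j₂+J+1=7
(j₁±m₁, j₂±m₂, J±M) = (3,3,3,3,0,0)
P² = 1296/7
sum k=3..3:
  [3] −1/36 = -1/36
S = -1/36
C² = P²·S² = 1/7 ; C = -0.377964

−√(1/7) ≈ -0.377964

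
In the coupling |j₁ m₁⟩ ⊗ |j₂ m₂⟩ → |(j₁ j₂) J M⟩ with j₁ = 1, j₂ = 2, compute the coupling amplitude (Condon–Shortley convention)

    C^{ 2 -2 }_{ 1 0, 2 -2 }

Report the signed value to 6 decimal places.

j₁+j₂−J=1  J+j₁−j₂=1  J−j₁+j₂=3  j₁+j₂+J+1=6
(j₁±m₁, j₂±m₂, J±M) = (1,1,0,4,0,4)
P² = 24
sum k=0..0:
  [0] +1/6 = 1/6
S = 1/6
C² = P²·S² = 2/3 ; C = +0.816497

+√(2/3) = +0.816497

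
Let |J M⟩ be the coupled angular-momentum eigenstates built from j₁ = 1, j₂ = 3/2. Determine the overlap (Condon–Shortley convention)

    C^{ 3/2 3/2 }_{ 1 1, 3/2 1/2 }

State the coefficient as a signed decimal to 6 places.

+0.632456

j₁+j₂−J=1  J+j₁−j₂=1  J−j₁+j₂=2  j₁+j₂+J+1=5
(j₁±m₁, j₂±m₂, J±M) = (2,0,2,1,3,0)
P² = 8/5
sum k=0..0:
  [0] +1/2 = 1/2
S = 1/2
C² = P²·S² = 2/5 ; C = +0.632456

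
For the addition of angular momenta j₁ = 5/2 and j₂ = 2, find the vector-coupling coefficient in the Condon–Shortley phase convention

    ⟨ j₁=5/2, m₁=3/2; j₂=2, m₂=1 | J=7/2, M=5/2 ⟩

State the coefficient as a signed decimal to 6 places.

√[8·1!4!3!/9! · 4!1!3!1!6!1!] = √(2304/7)
  +(−1)^0/∏(0,1,1,3,3,0)! = 1/36  (running 1/36)
  +(−1)^1/∏(1,0,0,2,4,1)! = -1/48  (running 1/144)
⟨..|..⟩ = √(2304/7)·(1/144) = +0.125988

+0.125988  (= +√(1/63))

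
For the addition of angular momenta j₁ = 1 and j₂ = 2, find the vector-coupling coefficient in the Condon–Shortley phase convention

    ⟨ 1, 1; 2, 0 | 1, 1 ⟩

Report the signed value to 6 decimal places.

triangle: 2!·0!·2!/5! = 4/120
(j±m)!: 2!·0!·2!·2!·2!·0! = 16
prefactor² = (2J+1)·Δ·N² = 8/5
  k=0: +1/(0!·2!·0!·2!·0!·0!) = 1/4
Σ = 1/4  ⇒  CG² = 8/5·1/4² = 1/10
CG = +√(1/10) = +0.316228

+√(1/10) = +0.316228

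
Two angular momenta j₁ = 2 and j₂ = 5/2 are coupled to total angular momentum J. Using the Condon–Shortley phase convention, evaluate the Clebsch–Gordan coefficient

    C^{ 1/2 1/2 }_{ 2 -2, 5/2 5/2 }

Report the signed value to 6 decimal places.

+0.577350  (= +√(1/3))

j₁+j₂−J=4  J+j₁−j₂=0  J−j₁+j₂=1  j₁+j₂+J+1=6
(j₁±m₁, j₂±m₂, J±M) = (0,4,5,0,1,0)
P² = 192
sum k=4..4:
  [4] +1/24 = 1/24
S = 1/24
C² = P²·S² = 1/3 ; C = +0.577350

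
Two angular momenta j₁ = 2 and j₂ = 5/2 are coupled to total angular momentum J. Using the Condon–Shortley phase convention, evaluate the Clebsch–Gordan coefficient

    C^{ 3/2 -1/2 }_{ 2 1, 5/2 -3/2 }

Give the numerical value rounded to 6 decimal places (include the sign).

−√(2/105) = -0.138013

√[4·3!1!2!/7! · 3!1!1!4!1!2!] = √(96/35)
  +(−1)^0/∏(0,3,1,1,0,1)! = 1/6  (running 1/6)
  +(−1)^1/∏(1,2,0,0,1,2)! = -1/4  (running -1/12)
⟨..|..⟩ = √(96/35)·(-1/12) = -0.138013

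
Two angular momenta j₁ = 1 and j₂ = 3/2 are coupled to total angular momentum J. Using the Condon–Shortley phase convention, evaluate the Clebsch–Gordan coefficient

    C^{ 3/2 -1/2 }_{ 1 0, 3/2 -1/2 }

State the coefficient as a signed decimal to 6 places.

+√(1/15) ≈ +0.258199

√[4·1!1!2!/5! · 1!1!1!2!1!2!] = √(4/15)
  +(−1)^0/∏(0,1,1,1,0,1)! = 1  (running 1)
  +(−1)^1/∏(1,0,0,0,1,2)! = -1/2  (running 1/2)
⟨..|..⟩ = √(4/15)·(1/2) = +0.258199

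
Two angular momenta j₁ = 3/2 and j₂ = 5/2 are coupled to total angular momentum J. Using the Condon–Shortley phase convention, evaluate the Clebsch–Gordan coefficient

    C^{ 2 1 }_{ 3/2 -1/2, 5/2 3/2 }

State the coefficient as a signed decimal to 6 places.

+0.154303  (= +√(1/42))

triangle: 2!·1!·3!/7! = 12/5040
(j±m)!: 1!·2!·4!·1!·3!·1! = 288
prefactor² = (2J+1)·Δ·N² = 24/7
  k=1: −1/(1!·1!·1!·3!·0!·0!) = -1/6
  k=2: +1/(2!·0!·0!·2!·1!·1!) = 1/4
Σ = 1/12  ⇒  CG² = 24/7·1/12² = 1/42
CG = +√(1/42) = +0.154303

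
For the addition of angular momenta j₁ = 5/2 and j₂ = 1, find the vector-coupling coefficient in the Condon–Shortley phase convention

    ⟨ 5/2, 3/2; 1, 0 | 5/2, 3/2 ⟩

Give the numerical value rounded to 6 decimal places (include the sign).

√[6·1!4!1!/7! · 4!1!1!1!4!1!] = √(576/35)
  +(−1)^0/∏(0,1,1,1,3,0)! = 1/6  (running 1/6)
  +(−1)^1/∏(1,0,0,0,4,1)! = -1/24  (running 1/8)
⟨..|..⟩ = √(576/35)·(1/8) = +0.507093

+0.507093  (= +√(9/35))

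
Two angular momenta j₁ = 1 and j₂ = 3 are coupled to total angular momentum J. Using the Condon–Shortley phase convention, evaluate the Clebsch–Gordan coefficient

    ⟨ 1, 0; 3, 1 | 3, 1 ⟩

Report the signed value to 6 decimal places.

−√(1/12) ≈ -0.288675

j₁+j₂−J=1  J+j₁−j₂=1  J−j₁+j₂=5  j₁+j₂+J+1=8
(j₁±m₁, j₂±m₂, J±M) = (1,1,4,2,4,2)
P² = 48
sum k=0..1:
  [0] +1/24 = 1/24
  [1] −1/12 = -1/12
S = -1/24
C² = P²·S² = 1/12 ; C = -0.288675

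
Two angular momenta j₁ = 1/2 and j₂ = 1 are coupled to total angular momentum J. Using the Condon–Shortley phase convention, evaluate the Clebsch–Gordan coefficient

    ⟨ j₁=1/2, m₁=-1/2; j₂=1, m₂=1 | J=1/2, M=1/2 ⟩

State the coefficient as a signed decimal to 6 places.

-0.816497

triangle: 1!×0!×1!/3! = 1/6
(j±m)!: 0!×1!×2!×0!×1!×0! = 2
prefactor² = (2J+1)×Δ×N² = 2/3
  k=1: −1/(1!×0!×0!×1!×0!×0!) = -1
Σ = -1  ⇒  CG² = 2/3×(-1)² = 2/3
CG = −√(2/3) = -0.816497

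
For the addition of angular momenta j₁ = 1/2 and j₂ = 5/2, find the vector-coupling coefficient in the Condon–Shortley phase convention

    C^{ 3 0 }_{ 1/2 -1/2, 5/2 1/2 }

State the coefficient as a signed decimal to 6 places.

+√(1/2) = +0.707107

j₁+j₂−J=0  J+j₁−j₂=1  J−j₁+j₂=5  j₁+j₂+J+1=7
(j₁±m₁, j₂±m₂, J±M) = (0,1,3,2,3,3)
P² = 72
sum k=0..0:
  [0] +1/12 = 1/12
S = 1/12
C² = P²·S² = 1/2 ; C = +0.707107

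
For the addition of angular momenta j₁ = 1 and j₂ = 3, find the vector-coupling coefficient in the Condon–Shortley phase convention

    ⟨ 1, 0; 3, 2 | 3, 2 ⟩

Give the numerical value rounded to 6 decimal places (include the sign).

-0.577350

j₁+j₂−J=1  J+j₁−j₂=1  J−j₁+j₂=5  j₁+j₂+J+1=8
(j₁±m₁, j₂±m₂, J±M) = (1,1,5,1,5,1)
P² = 300
sum k=0..1:
  [0] +1/120 = 1/120
  [1] −1/24 = -1/24
S = -1/30
C² = P²·S² = 1/3 ; C = -0.577350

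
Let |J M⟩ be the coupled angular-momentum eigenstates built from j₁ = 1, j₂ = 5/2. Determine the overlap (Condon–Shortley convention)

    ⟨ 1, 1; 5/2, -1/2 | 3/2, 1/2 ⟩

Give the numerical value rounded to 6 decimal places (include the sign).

triangle: 2!·0!·3!/6! = 12/720
(j±m)!: 2!·0!·2!·3!·2!·1! = 48
prefactor² = (2J+1)·Δ·N² = 16/5
  k=0: +1/(0!·2!·0!·2!·0!·1!) = 1/4
Σ = 1/4  ⇒  CG² = 16/5·1/4² = 1/5
CG = +√(1/5) = +0.447214

+√(1/5) = +0.447214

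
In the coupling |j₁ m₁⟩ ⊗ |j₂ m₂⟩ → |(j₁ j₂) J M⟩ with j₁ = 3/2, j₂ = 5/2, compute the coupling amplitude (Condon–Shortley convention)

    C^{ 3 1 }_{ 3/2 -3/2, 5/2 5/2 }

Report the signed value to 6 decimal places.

-0.353553  (= −√(1/8))

√[7·1!2!4!/8! · 0!3!5!0!4!2!] = √(288)
  +(−1)^1/∏(1,0,2,4,0,0)! = -1/48  (running -1/48)
⟨..|..⟩ = √(288)·(-1/48) = -0.353553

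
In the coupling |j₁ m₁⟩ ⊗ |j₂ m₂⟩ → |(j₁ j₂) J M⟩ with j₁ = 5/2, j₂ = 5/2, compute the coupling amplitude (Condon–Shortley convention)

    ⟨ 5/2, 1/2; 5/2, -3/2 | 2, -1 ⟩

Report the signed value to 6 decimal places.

−√(1/7) = -0.377964

triangle: 3!×2!×2!/8! = 24/40320
(j±m)!: 3!×2!×1!×4!×1!×3! = 1728
prefactor² = (2J+1)×Δ×N² = 36/7
  k=0: +1/(0!×3!×2!×1!×0!×1!) = 1/12
  k=1: −1/(1!×2!×1!×0!×1!×2!) = -1/4
Σ = -1/6  ⇒  CG² = 36/7×(-1/6)² = 1/7
CG = −√(1/7) = -0.377964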